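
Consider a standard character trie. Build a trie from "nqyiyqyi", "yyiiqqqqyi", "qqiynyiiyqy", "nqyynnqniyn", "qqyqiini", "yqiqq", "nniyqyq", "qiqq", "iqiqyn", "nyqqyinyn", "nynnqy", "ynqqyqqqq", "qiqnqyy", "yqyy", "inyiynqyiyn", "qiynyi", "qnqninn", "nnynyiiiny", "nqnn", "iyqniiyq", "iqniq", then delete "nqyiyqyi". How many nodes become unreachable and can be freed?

A node on "nqyiyqyi"'s path can go only if nothing else ends at it or branches off below it.
The suffix "iyqyi" (5 nodes) is used only by "nqyiyqyi"; the node for "nqy" still has the child "y", so pruning stops there.
Nodes removed: 5

5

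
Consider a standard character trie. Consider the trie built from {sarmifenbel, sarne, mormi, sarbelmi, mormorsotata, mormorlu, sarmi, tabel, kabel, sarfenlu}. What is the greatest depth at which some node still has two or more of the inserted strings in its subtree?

Look for the deepest trie node that still has at least two words in its subtree.
e.g. "mormorlu" and "mormorsotata" share the prefix "mormor" of length 6; no pair shares a longer one.
Longest shared-prefix length: 6

6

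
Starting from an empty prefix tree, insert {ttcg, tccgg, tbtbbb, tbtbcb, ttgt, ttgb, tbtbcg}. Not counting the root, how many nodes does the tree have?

Trace insertions, counting only characters that open a new branch:
  "ttcg" → 4 new (t, t, c, g)
  "tccgg" → prefix "t" already present; 4 new (c, c, g, g)
  "tbtbbb" → prefix "t" already present; 5 new (b, t, b, b, b)
  "tbtbcb" → prefix "tbtb" already present; 2 new (c, b)
  "ttgt" → prefix "tt" already present; 2 new (g, t)
  "ttgb" → prefix "ttg" already present; 1 new (b)
  "tbtbcg" → prefix "tbtbc" already present; 1 new (g)
Total nodes = 4 + 4 + 5 + 2 + 2 + 1 + 1 = 19

19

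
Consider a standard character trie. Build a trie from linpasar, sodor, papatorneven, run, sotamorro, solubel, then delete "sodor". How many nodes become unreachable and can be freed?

3

A node on "sodor"'s path can go only if nothing else ends at it or branches off below it.
The suffix "dor" (3 nodes) is used only by "sodor"; the node for "so" still has the child "t", so pruning stops there.
Nodes removed: 3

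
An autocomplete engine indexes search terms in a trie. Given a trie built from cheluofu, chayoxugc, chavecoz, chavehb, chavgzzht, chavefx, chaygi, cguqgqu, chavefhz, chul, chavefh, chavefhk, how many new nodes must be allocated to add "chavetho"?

3

Walking "chavetho" from the root, the first 5 characters ("chave") follow existing edges; "t" is the first miss.
So 8 − 5 = 3 new nodes.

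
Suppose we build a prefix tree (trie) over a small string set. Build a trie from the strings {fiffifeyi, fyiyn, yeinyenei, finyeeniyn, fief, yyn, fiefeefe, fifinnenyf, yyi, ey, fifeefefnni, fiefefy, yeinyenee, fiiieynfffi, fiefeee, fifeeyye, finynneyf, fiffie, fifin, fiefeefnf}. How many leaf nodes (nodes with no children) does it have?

18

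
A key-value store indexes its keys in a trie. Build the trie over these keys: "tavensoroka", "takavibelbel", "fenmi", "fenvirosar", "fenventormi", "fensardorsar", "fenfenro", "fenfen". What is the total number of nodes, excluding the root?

54

Trace insertions, counting only characters that open a new branch:
  "tavensoroka" → 11 new (t, a, v, e, n, s, o, r, o, k, a)
  "takavibelbel" → prefix "ta" already present; 10 new (k, a, v, i, b, e, l, b, e, l)
  "fenmi" → 5 new (f, e, n, m, i)
  "fenvirosar" → prefix "fen" already present; 7 new (v, i, r, o, s, a, r)
  "fenventormi" → prefix "fenv" already present; 7 new (e, n, t, o, r, m, i)
  "fensardorsar" → prefix "fen" already present; 9 new (s, a, r, d, o, r, s, a, r)
  "fenfenro" → prefix "fen" already present; 5 new (f, e, n, r, o)
  "fenfen" → prefix "fenfen" already present; 0 new (none)
Total nodes = 11 + 10 + 5 + 7 + 7 + 9 + 5 + 0 = 54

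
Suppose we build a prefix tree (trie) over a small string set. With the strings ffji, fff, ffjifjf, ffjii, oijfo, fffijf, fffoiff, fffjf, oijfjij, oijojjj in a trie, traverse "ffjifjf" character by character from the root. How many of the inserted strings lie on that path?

2

Traverse "ffjifjf" character by character; count nodes along the way that are marked as word ends.
Prefixes of the query that are stored words: "ffji", "ffjifjf"
Count: 2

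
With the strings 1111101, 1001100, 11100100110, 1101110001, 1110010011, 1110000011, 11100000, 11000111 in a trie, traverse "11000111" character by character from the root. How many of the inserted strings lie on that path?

Check each prefix of "11000111" against the stored set — each match is an end-marker on the path.
Prefixes of the query that are stored words: "11000111"
Count: 1

1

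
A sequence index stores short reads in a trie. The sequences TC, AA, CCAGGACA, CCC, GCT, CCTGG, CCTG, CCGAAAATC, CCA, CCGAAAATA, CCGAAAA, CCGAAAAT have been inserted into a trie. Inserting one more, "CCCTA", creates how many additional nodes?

2

Walking "CCCTA" from the root, the first 3 characters ("CCC") follow existing edges; "T" is the first miss.
Each of the 2 remaining characters creates one node.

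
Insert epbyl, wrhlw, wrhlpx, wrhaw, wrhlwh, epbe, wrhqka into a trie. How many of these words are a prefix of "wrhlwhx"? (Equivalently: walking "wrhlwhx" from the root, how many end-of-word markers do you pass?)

2

Check each prefix of "wrhlwhx" against the stored set — each match is an end-marker on the path.
Prefixes of the query that are stored words: "wrhlw", "wrhlwh"
Count: 2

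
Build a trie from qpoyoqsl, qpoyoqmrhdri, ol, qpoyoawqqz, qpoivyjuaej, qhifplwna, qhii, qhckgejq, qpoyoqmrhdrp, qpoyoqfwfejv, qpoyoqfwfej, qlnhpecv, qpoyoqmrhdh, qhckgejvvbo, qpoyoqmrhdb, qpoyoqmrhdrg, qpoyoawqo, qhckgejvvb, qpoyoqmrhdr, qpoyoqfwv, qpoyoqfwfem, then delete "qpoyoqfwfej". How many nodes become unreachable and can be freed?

After clearing the end-marker at "qpoyoqfwfej", prune upward until reaching a node still needed by another word.
Every node on "qpoyoqfwfej" is still needed (e.g. by "qpoyoqfwfejv"), so nothing is freed.
Nodes removed: 0

0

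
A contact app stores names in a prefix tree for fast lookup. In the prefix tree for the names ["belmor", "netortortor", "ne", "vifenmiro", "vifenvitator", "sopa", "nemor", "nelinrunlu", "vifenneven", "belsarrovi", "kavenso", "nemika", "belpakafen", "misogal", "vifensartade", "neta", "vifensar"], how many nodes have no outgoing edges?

15

A leaf is a node with no children — equivalently, the end of a word that is not a proper prefix of any other stored word.
Those words: "belmor", "belpakafen", "belsarrovi", "kavenso", "misogal", "nelinrunlu", "nemika", "nemor", "neta", "netortortor", "sopa", "vifenmiro", "vifenneven", "vifensartade", "vifenvitator"
Leaf count: 15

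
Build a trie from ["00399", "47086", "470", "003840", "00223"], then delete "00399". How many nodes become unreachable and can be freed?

2

Walk "00399" from the leaf back toward the root, removing each node that no remaining word uses.
The suffix "99" (2 nodes) is used only by "00399"; the node for "003" still has the child "8", so pruning stops there.
Nodes removed: 2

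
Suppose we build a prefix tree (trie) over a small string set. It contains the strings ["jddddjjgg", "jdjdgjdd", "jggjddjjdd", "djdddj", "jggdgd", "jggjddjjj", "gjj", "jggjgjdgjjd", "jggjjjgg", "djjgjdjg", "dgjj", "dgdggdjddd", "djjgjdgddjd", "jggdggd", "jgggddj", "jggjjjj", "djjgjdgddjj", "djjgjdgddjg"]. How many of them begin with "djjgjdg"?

Traverse to the node for "djjgjdg", then collect every word in that subtree.
Matches: "djjgjdgddjd", "djjgjdgddjg", "djjgjdgddjj"
Count: 3

3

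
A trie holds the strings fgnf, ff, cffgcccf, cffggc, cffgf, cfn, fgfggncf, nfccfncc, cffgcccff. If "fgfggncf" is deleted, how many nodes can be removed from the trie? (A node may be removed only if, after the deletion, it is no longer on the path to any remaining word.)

Walk "fgfggncf" from the leaf back toward the root, removing each node that no remaining word uses.
The suffix "fggncf" (6 nodes) is used only by "fgfggncf"; the node for "fg" still has the child "n", so pruning stops there.
Nodes removed: 6

6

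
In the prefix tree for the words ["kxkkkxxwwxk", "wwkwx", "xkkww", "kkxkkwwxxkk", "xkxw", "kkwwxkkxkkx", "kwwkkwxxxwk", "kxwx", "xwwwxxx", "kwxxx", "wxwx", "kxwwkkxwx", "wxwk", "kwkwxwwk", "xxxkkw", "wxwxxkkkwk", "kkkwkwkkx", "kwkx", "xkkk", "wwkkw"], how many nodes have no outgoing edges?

A leaf is a node with no children — equivalently, the end of a word that is not a proper prefix of any other stored word.
Those words: "kkkwkwkkx", "kkwwxkkxkkx", "kkxkkwwxxkk", "kwkwxwwk", "kwkx", "kwwkkwxxxwk", "kwxxx", "kxkkkxxwwxk", "kxwwkkxwx", "kxwx", "wwkkw", "wwkwx", "wxwk", "wxwxxkkkwk", "xkkk", "xkkww", "xkxw", "xwwwxxx", "xxxkkw"
Leaf count: 19

19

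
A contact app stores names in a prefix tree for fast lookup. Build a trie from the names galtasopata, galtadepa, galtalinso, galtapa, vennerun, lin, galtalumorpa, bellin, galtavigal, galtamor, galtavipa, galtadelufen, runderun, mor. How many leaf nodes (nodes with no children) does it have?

14

Leaves are exactly the stored words that no other stored word extends.
Those words: "bellin", "galtadelufen", "galtadepa", "galtalinso", "galtalumorpa", "galtamor", "galtapa", "galtasopata", "galtavigal", "galtavipa", "lin", "mor", "runderun", "vennerun"
Leaf count: 14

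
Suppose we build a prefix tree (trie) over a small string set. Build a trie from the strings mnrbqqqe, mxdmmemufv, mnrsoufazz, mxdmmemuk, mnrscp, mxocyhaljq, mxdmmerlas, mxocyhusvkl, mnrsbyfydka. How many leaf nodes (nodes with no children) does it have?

9

A leaf is a node with no children — equivalently, the end of a word that is not a proper prefix of any other stored word.
Those words: "mnrbqqqe", "mnrsbyfydka", "mnrscp", "mnrsoufazz", "mxdmmemufv", "mxdmmemuk", "mxdmmerlas", "mxocyhaljq", "mxocyhusvkl"
Leaf count: 9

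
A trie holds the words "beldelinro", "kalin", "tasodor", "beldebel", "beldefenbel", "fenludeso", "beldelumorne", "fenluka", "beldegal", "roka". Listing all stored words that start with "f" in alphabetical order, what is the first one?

fenludeso

Words with prefix "f", in lexicographic order: "fenludeso", "fenluka"
The 1st is fenludeso.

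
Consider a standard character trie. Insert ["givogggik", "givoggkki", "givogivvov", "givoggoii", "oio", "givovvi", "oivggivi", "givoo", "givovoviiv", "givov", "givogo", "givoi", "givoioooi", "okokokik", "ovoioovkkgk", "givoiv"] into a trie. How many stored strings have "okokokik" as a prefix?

Traverse to the node for "okokokik", then collect every word in that subtree.
Words under "okokokik": okokokik
Count: 1

1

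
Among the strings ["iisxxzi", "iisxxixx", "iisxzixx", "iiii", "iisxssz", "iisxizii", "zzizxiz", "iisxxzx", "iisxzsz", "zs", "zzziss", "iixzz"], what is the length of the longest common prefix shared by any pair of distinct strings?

6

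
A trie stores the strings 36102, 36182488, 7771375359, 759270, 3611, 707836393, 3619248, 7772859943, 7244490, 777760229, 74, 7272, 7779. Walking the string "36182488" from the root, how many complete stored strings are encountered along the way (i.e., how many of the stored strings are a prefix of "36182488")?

1

Traverse "36182488" character by character; count nodes along the way that are marked as word ends.
Prefixes of the query that are stored words: "36182488"
Count: 1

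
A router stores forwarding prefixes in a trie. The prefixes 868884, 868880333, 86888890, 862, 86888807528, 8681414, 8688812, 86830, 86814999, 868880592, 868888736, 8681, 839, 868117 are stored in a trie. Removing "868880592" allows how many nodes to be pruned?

3

A node on "868880592"'s path can go only if nothing else ends at it or branches off below it.
The suffix "592" (3 nodes) is used only by "868880592"; the node for "868880" still has the child "3", so pruning stops there.
Nodes removed: 3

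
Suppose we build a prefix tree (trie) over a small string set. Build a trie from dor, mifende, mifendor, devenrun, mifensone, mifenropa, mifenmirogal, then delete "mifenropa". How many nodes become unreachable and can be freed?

A node on "mifenropa"'s path can go only if nothing else ends at it or branches off below it.
The suffix "ropa" (4 nodes) is used only by "mifenropa"; the node for "mifen" still has the child "d", so pruning stops there.
Nodes removed: 4

4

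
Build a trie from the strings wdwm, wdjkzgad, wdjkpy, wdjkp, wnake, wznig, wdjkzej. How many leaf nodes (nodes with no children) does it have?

Leaves are exactly the stored words that no other stored word extends.
Those words: "wdjkpy", "wdjkzej", "wdjkzgad", "wdwm", "wnake", "wznig"
Leaf count: 6

6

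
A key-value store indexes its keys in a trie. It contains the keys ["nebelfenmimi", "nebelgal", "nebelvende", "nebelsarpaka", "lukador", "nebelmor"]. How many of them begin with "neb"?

Traverse to the node for "neb", then collect every word in that subtree.
Words under "neb": nebelfenmimi, nebelgal, nebelmor, nebelsarpaka, nebelvende
Count: 5

5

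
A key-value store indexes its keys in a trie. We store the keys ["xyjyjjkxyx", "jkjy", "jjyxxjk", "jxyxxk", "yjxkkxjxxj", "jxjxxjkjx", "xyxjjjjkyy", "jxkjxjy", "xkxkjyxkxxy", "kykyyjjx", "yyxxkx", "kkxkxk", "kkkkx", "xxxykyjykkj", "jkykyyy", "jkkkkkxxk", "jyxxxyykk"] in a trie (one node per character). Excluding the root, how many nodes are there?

116

Count nodes per top-level branch (shared prefixes stored once):
  'j'-branch (jjyxxjk, jkjy, jkkkkkxxk, jkykyyy, jxjxxjkjx, jxkjxjy, jxyxxk, jyxxxyykk): 47 nodes
  'k'-branch (kkkkx, kkxkxk, kykyyjjx): 16 nodes
  'x'-branch (xkxkjyxkxxy, xxxykyjykkj, xyjyjjkxyx, xyxjjjjkyy): 38 nodes
  'y'-branch (yjxkkxjxxj, yyxxkx): 15 nodes
Sum: 116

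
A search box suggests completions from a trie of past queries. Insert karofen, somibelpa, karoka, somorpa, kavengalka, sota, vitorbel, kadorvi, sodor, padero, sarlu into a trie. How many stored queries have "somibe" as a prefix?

Traverse to the node for "somibe", then collect every word in that subtree.
Words under "somibe": somibelpa
Count: 1

1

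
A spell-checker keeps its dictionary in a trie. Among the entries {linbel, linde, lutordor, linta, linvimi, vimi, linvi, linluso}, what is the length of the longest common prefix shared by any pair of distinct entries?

5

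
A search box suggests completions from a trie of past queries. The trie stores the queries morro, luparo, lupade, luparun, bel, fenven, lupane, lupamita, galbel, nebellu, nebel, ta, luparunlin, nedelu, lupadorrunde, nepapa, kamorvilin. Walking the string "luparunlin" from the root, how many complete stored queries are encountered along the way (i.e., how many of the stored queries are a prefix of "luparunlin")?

2

Walk "luparunlin" from the root; an end-of-word marker is hit whenever a stored word is a prefix of "luparunlin".
Prefixes of the query that are stored words: "luparun", "luparunlin"
Count: 2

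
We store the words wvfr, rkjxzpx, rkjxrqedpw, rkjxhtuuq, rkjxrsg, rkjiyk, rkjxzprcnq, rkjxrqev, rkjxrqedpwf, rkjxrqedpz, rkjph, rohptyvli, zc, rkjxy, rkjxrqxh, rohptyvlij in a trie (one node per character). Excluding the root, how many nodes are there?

50

Trace insertions, counting only characters that open a new branch:
  "wvfr" → 4 new (w, v, f, r)
  "rkjxzpx" → 7 new (r, k, j, x, z, p, x)
  "rkjxrqedpw" → prefix "rkjx" already present; 6 new (r, q, e, d, p, w)
  "rkjxhtuuq" → prefix "rkjx" already present; 5 new (h, t, u, u, q)
  "rkjxrsg" → prefix "rkjxr" already present; 2 new (s, g)
  "rkjiyk" → prefix "rkj" already present; 3 new (i, y, k)
  "rkjxzprcnq" → prefix "rkjxzp" already present; 4 new (r, c, n, q)
  "rkjxrqev" → prefix "rkjxrqe" already present; 1 new (v)
  "rkjxrqedpwf" → prefix "rkjxrqedpw" already present; 1 new (f)
  "rkjxrqedpz" → prefix "rkjxrqedp" already present; 1 new (z)
  "rkjph" → prefix "rkj" already present; 2 new (p, h)
  "rohptyvli" → prefix "r" already present; 8 new (o, h, p, t, y, v, l, i)
  "zc" → 2 new (z, c)
  "rkjxy" → prefix "rkjx" already present; 1 new (y)
  "rkjxrqxh" → prefix "rkjxrq" already present; 2 new (x, h)
  "rohptyvlij" → prefix "rohptyvli" already present; 1 new (j)
Total nodes = 4 + 7 + 6 + 5 + 2 + 3 + 4 + 1 + 1 + 1 + 2 + 8 + 2 + 1 + 2 + 1 = 50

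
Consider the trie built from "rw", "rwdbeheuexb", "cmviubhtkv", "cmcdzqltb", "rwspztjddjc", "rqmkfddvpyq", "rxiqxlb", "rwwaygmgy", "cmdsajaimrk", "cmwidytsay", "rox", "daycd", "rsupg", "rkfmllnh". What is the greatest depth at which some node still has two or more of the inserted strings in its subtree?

The deepest shared node is where two words last agree before diverging.
"cmcdzqltb" and "cmdsajaimrk" agree on "cm" (2 characters) before diverging; nothing deeper is shared.
Longest shared-prefix length: 2

2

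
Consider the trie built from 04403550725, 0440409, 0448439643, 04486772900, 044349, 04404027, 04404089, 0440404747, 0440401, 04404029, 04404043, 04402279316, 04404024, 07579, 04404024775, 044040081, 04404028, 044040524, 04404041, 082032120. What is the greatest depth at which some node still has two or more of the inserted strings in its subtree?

Equivalently: take the maximum, over all pairs, of their longest common prefix length.
e.g. "04404024" and "04404024775" share the prefix "04404024" of length 8; no pair shares a longer one.
Longest shared-prefix length: 8

8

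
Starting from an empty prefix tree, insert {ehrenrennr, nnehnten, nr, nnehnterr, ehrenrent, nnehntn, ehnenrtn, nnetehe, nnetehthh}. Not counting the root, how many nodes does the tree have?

36

Count nodes per top-level branch (shared prefixes stored once):
  'e'-branch (ehnenrtn, ehrenrennr, ehrenrent): 17 nodes
  'n'-branch (nnehnten, nnehnterr, nnehntn, nnetehe, nnetehthh, nr): 19 nodes
Sum: 36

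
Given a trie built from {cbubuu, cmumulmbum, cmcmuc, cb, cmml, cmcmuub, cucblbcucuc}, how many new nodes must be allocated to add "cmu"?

0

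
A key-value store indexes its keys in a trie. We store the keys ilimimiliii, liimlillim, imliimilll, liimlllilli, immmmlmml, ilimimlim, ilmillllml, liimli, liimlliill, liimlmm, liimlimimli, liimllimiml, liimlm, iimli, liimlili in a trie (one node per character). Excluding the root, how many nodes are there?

Insert word by word; a character creates a node only if that edge doesn't already exist:
  "ilimimiliii" → 11 new (i, l, i, m, i, m, i, l, i, i, i)
  "liimlillim" → 10 new (l, i, i, m, l, i, l, l, i, m)
  "imliimilll" → prefix "i" already present; 9 new (m, l, i, i, m, i, l, l, l)
  "liimlllilli" → prefix "liiml" already present; 6 new (l, l, i, l, l, i)
  "immmmlmml" → prefix "im" already present; 7 new (m, m, m, l, m, m, l)
  "ilimimlim" → prefix "ilimim" already present; 3 new (l, i, m)
  "ilmillllml" → prefix "il" already present; 8 new (m, i, l, l, l, l, m, l)
  "liimli" → prefix "liimli" already present; 0 new (none)
  "liimlliill" → prefix "liimll" already present; 4 new (i, i, l, l)
  "liimlmm" → prefix "liiml" already present; 2 new (m, m)
  "liimlimimli" → prefix "liimli" already present; 5 new (m, i, m, l, i)
  "liimllimiml" → prefix "liimlli" already present; 4 new (m, i, m, l)
  "liimlm" → prefix "liimlm" already present; 0 new (none)
  "iimli" → prefix "i" already present; 4 new (i, m, l, i)
  "liimlili" → prefix "liimlil" already present; 1 new (i)
Total nodes = 11 + 10 + 9 + 6 + 7 + 3 + 8 + 0 + 4 + 2 + 5 + 4 + 0 + 4 + 1 = 74

74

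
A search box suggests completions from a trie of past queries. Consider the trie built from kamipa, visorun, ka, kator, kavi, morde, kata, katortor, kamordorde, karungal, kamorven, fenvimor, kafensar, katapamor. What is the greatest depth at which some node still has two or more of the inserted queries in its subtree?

5

Look for the deepest trie node that still has at least two words in its subtree.
"kamordorde" and "kamorven" agree on "kamor" (5 characters) before diverging; nothing deeper is shared.
Longest shared-prefix length: 5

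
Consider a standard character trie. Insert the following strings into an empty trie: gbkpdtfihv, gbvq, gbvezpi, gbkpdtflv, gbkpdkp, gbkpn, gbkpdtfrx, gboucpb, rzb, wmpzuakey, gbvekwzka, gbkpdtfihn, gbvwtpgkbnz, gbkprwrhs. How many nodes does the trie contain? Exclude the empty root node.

59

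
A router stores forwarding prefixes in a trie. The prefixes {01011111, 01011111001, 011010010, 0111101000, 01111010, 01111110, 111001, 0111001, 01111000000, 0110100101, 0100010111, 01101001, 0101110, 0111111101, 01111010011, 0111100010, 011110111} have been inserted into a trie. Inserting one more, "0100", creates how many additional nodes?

Every character of "0100" already lies on an existing path (it is a prefix of some stored word).
No new nodes are needed: 0.

0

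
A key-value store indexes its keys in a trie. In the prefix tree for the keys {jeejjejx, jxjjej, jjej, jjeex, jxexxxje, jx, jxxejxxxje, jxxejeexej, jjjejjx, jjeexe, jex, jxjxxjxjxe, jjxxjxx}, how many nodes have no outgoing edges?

11

Leaves are exactly the stored words that no other stored word extends.
Those words: "jeejjejx", "jex", "jjeexe", "jjej", "jjjejjx", "jjxxjxx", "jxexxxje", "jxjjej", "jxjxxjxjxe", "jxxejeexej", "jxxejxxxje"
Leaf count: 11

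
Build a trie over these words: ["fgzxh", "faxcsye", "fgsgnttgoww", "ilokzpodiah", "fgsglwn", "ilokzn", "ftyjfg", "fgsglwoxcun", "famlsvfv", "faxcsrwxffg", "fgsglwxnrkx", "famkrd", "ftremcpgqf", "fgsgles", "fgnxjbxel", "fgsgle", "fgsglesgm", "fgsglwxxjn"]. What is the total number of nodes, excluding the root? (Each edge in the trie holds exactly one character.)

87

Trace insertions, counting only characters that open a new branch:
  "fgzxh" → 5 new (f, g, z, x, h)
  "faxcsye" → prefix "f" already present; 6 new (a, x, c, s, y, e)
  "fgsgnttgoww" → prefix "fg" already present; 9 new (s, g, n, t, t, g, o, w, w)
  "ilokzpodiah" → 11 new (i, l, o, k, z, p, o, d, i, a, h)
  "fgsglwn" → prefix "fgsg" already present; 3 new (l, w, n)
  "ilokzn" → prefix "ilokz" already present; 1 new (n)
  "ftyjfg" → prefix "f" already present; 5 new (t, y, j, f, g)
  "fgsglwoxcun" → prefix "fgsglw" already present; 5 new (o, x, c, u, n)
  "famlsvfv" → prefix "fa" already present; 6 new (m, l, s, v, f, v)
  "faxcsrwxffg" → prefix "faxcs" already present; 6 new (r, w, x, f, f, g)
  "fgsglwxnrkx" → prefix "fgsglw" already present; 5 new (x, n, r, k, x)
  "famkrd" → prefix "fam" already present; 3 new (k, r, d)
  "ftremcpgqf" → prefix "ft" already present; 8 new (r, e, m, c, p, g, q, f)
  "fgsgles" → prefix "fgsgl" already present; 2 new (e, s)
  "fgnxjbxel" → prefix "fg" already present; 7 new (n, x, j, b, x, e, l)
  "fgsgle" → prefix "fgsgle" already present; 0 new (none)
  "fgsglesgm" → prefix "fgsgles" already present; 2 new (g, m)
  "fgsglwxxjn" → prefix "fgsglwx" already present; 3 new (x, j, n)
Total nodes = 5 + 6 + 9 + 11 + 3 + 1 + 5 + 5 + 6 + 6 + 5 + 3 + 8 + 2 + 7 + 0 + 2 + 3 = 87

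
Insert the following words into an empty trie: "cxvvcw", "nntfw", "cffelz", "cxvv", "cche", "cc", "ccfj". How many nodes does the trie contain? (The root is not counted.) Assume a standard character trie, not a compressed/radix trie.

21

Trace insertions, counting only characters that open a new branch:
  "cxvvcw" → 6 new (c, x, v, v, c, w)
  "nntfw" → 5 new (n, n, t, f, w)
  "cffelz" → prefix "c" already present; 5 new (f, f, e, l, z)
  "cxvv" → prefix "cxvv" already present; 0 new (none)
  "cche" → prefix "c" already present; 3 new (c, h, e)
  "cc" → prefix "cc" already present; 0 new (none)
  "ccfj" → prefix "cc" already present; 2 new (f, j)
Total nodes = 6 + 5 + 5 + 0 + 3 + 0 + 2 = 21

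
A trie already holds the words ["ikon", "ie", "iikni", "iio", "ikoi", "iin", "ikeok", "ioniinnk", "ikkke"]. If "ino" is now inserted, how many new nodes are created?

Walking "ino" from the root, the first 1 characters ("i") follow existing edges; "n" is the first miss.
So 3 − 1 = 2 new nodes.

2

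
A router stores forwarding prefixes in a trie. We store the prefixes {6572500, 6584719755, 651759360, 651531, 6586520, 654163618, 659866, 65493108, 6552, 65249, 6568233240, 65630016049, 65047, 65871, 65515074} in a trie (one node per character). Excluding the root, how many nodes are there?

Insert word by word; a character creates a node only if that edge doesn't already exist:
  "6572500" → 7 new (6, 5, 7, 2, 5, 0, 0)
  "6584719755" → prefix "65" already present; 8 new (8, 4, 7, 1, 9, 7, 5, 5)
  "651759360" → prefix "65" already present; 7 new (1, 7, 5, 9, 3, 6, 0)
  "651531" → prefix "651" already present; 3 new (5, 3, 1)
  "6586520" → prefix "658" already present; 4 new (6, 5, 2, 0)
  "654163618" → prefix "65" already present; 7 new (4, 1, 6, 3, 6, 1, 8)
  "659866" → prefix "65" already present; 4 new (9, 8, 6, 6)
  "65493108" → prefix "654" already present; 5 new (9, 3, 1, 0, 8)
  "6552" → prefix "65" already present; 2 new (5, 2)
  "65249" → prefix "65" already present; 3 new (2, 4, 9)
  "6568233240" → prefix "65" already present; 8 new (6, 8, 2, 3, 3, 2, 4, 0)
  "65630016049" → prefix "656" already present; 8 new (3, 0, 0, 1, 6, 0, 4, 9)
  "65047" → prefix "65" already present; 3 new (0, 4, 7)
  "65871" → prefix "658" already present; 2 new (7, 1)
  "65515074" → prefix "655" already present; 5 new (1, 5, 0, 7, 4)
Total nodes = 7 + 8 + 7 + 3 + 4 + 7 + 4 + 5 + 2 + 3 + 8 + 8 + 3 + 2 + 5 = 76

76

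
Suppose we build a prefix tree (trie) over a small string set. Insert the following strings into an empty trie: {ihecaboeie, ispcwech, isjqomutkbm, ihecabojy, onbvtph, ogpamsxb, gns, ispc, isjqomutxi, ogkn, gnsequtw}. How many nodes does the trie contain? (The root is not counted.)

For each word, the new-node count is its length minus the longest prefix already in the trie:
  "ihecaboeie" → 10 new (i, h, e, c, a, b, o, e, i, e)
  "ispcwech" → prefix "i" already present; 7 new (s, p, c, w, e, c, h)
  "isjqomutkbm" → prefix "is" already present; 9 new (j, q, o, m, u, t, k, b, m)
  "ihecabojy" → prefix "ihecabo" already present; 2 new (j, y)
  "onbvtph" → 7 new (o, n, b, v, t, p, h)
  "ogpamsxb" → prefix "o" already present; 7 new (g, p, a, m, s, x, b)
  "gns" → 3 new (g, n, s)
  "ispc" → prefix "ispc" already present; 0 new (none)
  "isjqomutxi" → prefix "isjqomut" already present; 2 new (x, i)
  "ogkn" → prefix "og" already present; 2 new (k, n)
  "gnsequtw" → prefix "gns" already present; 5 new (e, q, u, t, w)
Total nodes = 10 + 7 + 9 + 2 + 7 + 7 + 3 + 0 + 2 + 2 + 5 = 54

54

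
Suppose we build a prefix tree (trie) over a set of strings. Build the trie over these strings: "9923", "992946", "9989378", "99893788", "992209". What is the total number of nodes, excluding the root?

16

Trace insertions, counting only characters that open a new branch:
  "9923" → 4 new (9, 9, 2, 3)
  "992946" → prefix "992" already present; 3 new (9, 4, 6)
  "9989378" → prefix "99" already present; 5 new (8, 9, 3, 7, 8)
  "99893788" → prefix "9989378" already present; 1 new (8)
  "992209" → prefix "992" already present; 3 new (2, 0, 9)
Total nodes = 4 + 3 + 5 + 1 + 3 = 16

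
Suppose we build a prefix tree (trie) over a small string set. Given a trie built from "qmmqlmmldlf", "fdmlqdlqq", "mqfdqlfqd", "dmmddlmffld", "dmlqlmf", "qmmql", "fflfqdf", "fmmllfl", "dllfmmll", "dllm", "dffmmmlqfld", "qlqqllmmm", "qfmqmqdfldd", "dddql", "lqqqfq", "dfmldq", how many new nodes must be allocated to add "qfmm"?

1

"qfm" is already a path in the trie; the remaining "m" must be added.
Each of the 1 remaining characters creates one node.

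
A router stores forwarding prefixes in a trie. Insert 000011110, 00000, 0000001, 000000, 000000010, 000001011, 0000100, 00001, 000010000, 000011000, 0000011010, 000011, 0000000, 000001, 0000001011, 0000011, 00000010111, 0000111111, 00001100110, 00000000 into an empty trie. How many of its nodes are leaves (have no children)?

Leaves are exactly the stored words that no other stored word extends.
Those words: "00000000", "000000010", "00000010111", "000001011", "0000011010", "000010000", "000011000", "00001100110", "000011110", "0000111111"
Leaf count: 10

10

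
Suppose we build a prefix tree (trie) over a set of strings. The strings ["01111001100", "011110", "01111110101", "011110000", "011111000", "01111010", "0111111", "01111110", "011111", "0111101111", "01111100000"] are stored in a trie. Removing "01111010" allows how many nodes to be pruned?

After clearing the end-marker at "01111010", prune upward until reaching a node still needed by another word.
The suffix "0" (1 node) is used only by "01111010"; the node for "0111101" still has the child "1", so pruning stops there.
Nodes removed: 1

1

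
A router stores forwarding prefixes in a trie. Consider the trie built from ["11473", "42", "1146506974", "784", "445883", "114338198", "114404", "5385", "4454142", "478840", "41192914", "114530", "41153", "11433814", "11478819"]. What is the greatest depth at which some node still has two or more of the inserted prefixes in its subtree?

Look for the deepest trie node that still has at least two words in its subtree.
e.g. "11433814" and "114338198" share the prefix "1143381" of length 7; no pair shares a longer one.
Longest shared-prefix length: 7

7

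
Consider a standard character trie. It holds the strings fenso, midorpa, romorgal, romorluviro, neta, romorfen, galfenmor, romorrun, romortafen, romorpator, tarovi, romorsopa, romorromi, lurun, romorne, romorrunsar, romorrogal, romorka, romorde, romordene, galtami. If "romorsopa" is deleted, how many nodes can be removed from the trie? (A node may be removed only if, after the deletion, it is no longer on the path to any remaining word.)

A node on "romorsopa"'s path can go only if nothing else ends at it or branches off below it.
The suffix "sopa" (4 nodes) is used only by "romorsopa"; the node for "romor" still has the child "g", so pruning stops there.
Nodes removed: 4

4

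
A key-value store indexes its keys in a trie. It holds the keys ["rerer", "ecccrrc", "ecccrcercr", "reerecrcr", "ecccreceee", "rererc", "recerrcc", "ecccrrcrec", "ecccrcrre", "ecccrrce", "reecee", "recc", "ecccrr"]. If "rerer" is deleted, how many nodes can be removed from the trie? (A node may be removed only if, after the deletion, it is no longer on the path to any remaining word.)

0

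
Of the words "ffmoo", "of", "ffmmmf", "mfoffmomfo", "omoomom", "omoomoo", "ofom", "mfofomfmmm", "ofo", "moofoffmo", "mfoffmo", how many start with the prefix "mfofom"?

1

Traverse to the node for "mfofom", then collect every word in that subtree.
Matches: "mfofomfmmm"
Count: 1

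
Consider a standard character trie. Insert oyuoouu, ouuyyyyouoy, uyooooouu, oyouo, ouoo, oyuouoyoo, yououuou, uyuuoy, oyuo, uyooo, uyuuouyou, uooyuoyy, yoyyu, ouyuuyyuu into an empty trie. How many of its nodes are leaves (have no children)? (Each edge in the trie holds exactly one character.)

12

A leaf is a node with no children — equivalently, the end of a word that is not a proper prefix of any other stored word.
Those words: "ouoo", "ouuyyyyouoy", "ouyuuyyuu", "oyouo", "oyuoouu", "oyuouoyoo", "uooyuoyy", "uyooooouu", "uyuuouyou", "uyuuoy", "yououuou", "yoyyu"
Leaf count: 12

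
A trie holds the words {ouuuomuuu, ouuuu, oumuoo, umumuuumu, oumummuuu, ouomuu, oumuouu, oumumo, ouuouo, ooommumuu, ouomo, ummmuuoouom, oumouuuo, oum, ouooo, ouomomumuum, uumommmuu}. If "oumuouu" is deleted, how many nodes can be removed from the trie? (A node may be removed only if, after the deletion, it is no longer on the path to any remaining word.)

2

Walk "oumuouu" from the leaf back toward the root, removing each node that no remaining word uses.
The suffix "uu" (2 nodes) is used only by "oumuouu"; the node for "oumuo" still has the child "o", so pruning stops there.
Nodes removed: 2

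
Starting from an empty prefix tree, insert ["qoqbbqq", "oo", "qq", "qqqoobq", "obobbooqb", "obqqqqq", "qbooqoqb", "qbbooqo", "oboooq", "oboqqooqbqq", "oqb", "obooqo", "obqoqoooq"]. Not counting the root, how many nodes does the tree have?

Count nodes per top-level branch (shared prefixes stored once):
  'o'-branch (obobbooqb, oboooq, obooqo, oboqqooqbqq, obqoqoooq, obqqqqq, oo, oqb): 36 nodes
  'q'-branch (qbbooqo, qbooqoqb, qoqbbqq, qq, qqqoobq): 25 nodes
Sum: 61

61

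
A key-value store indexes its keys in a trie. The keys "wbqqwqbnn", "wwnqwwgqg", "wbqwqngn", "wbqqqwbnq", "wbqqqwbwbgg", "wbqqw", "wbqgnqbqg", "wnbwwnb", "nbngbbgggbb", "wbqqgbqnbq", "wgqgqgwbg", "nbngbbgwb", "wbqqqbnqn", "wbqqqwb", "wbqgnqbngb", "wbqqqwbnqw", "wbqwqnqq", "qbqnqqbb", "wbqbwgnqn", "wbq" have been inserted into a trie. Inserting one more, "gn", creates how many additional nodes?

2

Nothing in the trie begins with "g"; the whole of "gn" is new.
2 − 0 = 2 new nodes.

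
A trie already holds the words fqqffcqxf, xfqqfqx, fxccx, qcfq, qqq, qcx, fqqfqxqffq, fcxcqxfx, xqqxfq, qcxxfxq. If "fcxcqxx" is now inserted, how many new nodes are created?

Walking "fcxcqxx" from the root, the first 6 characters ("fcxcqx") follow existing edges; "x" is the first miss.
So 7 − 6 = 1 new nodes.

1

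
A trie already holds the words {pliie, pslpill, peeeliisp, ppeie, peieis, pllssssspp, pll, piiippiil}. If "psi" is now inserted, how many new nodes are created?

"ps" is already a path in the trie; the remaining "i" must be added.
Each of the 1 remaining characters creates one node.

1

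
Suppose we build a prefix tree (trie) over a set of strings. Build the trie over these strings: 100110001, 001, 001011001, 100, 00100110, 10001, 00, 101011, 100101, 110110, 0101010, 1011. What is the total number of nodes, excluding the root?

42

For each word, the new-node count is its length minus the longest prefix already in the trie:
  "100110001" → 9 new (1, 0, 0, 1, 1, 0, 0, 0, 1)
  "001" → 3 new (0, 0, 1)
  "001011001" → prefix "001" already present; 6 new (0, 1, 1, 0, 0, 1)
  "100" → prefix "100" already present; 0 new (none)
  "00100110" → prefix "0010" already present; 4 new (0, 1, 1, 0)
  "10001" → prefix "100" already present; 2 new (0, 1)
  "00" → prefix "00" already present; 0 new (none)
  "101011" → prefix "10" already present; 4 new (1, 0, 1, 1)
  "100101" → prefix "1001" already present; 2 new (0, 1)
  "110110" → prefix "1" already present; 5 new (1, 0, 1, 1, 0)
  "0101010" → prefix "0" already present; 6 new (1, 0, 1, 0, 1, 0)
  "1011" → prefix "101" already present; 1 new (1)
Total nodes = 9 + 3 + 6 + 0 + 4 + 2 + 0 + 4 + 2 + 5 + 6 + 1 = 42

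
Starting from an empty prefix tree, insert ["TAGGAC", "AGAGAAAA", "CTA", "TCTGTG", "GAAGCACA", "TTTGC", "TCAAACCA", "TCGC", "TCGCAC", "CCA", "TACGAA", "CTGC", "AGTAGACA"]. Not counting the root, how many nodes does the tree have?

58

Insert word by word; a character creates a node only if that edge doesn't already exist:
  "TAGGAC" → 6 new (T, A, G, G, A, C)
  "AGAGAAAA" → 8 new (A, G, A, G, A, A, A, A)
  "CTA" → 3 new (C, T, A)
  "TCTGTG" → prefix "T" already present; 5 new (C, T, G, T, G)
  "GAAGCACA" → 8 new (G, A, A, G, C, A, C, A)
  "TTTGC" → prefix "T" already present; 4 new (T, T, G, C)
  "TCAAACCA" → prefix "TC" already present; 6 new (A, A, A, C, C, A)
  "TCGC" → prefix "TC" already present; 2 new (G, C)
  "TCGCAC" → prefix "TCGC" already present; 2 new (A, C)
  "CCA" → prefix "C" already present; 2 new (C, A)
  "TACGAA" → prefix "TA" already present; 4 new (C, G, A, A)
  "CTGC" → prefix "CT" already present; 2 new (G, C)
  "AGTAGACA" → prefix "AG" already present; 6 new (T, A, G, A, C, A)
Total nodes = 6 + 8 + 3 + 5 + 8 + 4 + 6 + 2 + 2 + 2 + 4 + 2 + 6 = 58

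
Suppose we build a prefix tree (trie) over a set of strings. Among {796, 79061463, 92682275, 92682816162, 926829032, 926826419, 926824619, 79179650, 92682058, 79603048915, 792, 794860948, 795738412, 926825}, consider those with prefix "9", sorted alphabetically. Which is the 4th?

926825

DFS of the "9" subtree visits, in order: "92682058", "92682275", "926824619", "926825", "926826419", "92682816162", "926829032"
The 4th is 926825.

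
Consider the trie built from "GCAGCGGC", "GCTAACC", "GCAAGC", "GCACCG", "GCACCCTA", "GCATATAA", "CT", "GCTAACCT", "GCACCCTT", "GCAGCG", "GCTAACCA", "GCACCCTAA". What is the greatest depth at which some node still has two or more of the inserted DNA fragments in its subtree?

8

Equivalently: take the maximum, over all pairs, of their longest common prefix length.
e.g. "GCACCCTA" and "GCACCCTAA" share the prefix "GCACCCTA" of length 8; no pair shares a longer one.
Longest shared-prefix length: 8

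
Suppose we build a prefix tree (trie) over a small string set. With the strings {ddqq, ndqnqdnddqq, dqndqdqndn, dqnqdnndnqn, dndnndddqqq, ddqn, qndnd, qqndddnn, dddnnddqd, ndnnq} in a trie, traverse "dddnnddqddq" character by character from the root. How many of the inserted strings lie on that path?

Walk "dddnnddqddq" from the root; an end-of-word marker is hit whenever a stored word is a prefix of "dddnnddqddq".
Prefixes of the query that are stored words: "dddnnddqd"
Count: 1

1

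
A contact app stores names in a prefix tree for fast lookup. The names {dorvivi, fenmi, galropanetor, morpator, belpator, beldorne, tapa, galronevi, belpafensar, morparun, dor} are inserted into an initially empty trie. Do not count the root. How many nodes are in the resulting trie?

For each word, the new-node count is its length minus the longest prefix already in the trie:
  "dorvivi" → 7 new (d, o, r, v, i, v, i)
  "fenmi" → 5 new (f, e, n, m, i)
  "galropanetor" → 12 new (g, a, l, r, o, p, a, n, e, t, o, r)
  "morpator" → 8 new (m, o, r, p, a, t, o, r)
  "belpator" → 8 new (b, e, l, p, a, t, o, r)
  "beldorne" → prefix "bel" already present; 5 new (d, o, r, n, e)
  "tapa" → 4 new (t, a, p, a)
  "galronevi" → prefix "galro" already present; 4 new (n, e, v, i)
  "belpafensar" → prefix "belpa" already present; 6 new (f, e, n, s, a, r)
  "morparun" → prefix "morpa" already present; 3 new (r, u, n)
  "dor" → prefix "dor" already present; 0 new (none)
Total nodes = 7 + 5 + 12 + 8 + 8 + 5 + 4 + 4 + 6 + 3 + 0 = 62

62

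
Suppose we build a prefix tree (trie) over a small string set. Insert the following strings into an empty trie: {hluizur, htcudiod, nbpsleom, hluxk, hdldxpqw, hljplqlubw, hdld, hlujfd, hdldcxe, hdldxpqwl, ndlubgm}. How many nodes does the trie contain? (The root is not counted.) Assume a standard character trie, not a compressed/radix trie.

52

For each word, the new-node count is its length minus the longest prefix already in the trie:
  "hluizur" → 7 new (h, l, u, i, z, u, r)
  "htcudiod" → prefix "h" already present; 7 new (t, c, u, d, i, o, d)
  "nbpsleom" → 8 new (n, b, p, s, l, e, o, m)
  "hluxk" → prefix "hlu" already present; 2 new (x, k)
  "hdldxpqw" → prefix "h" already present; 7 new (d, l, d, x, p, q, w)
  "hljplqlubw" → prefix "hl" already present; 8 new (j, p, l, q, l, u, b, w)
  "hdld" → prefix "hdld" already present; 0 new (none)
  "hlujfd" → prefix "hlu" already present; 3 new (j, f, d)
  "hdldcxe" → prefix "hdld" already present; 3 new (c, x, e)
  "hdldxpqwl" → prefix "hdldxpqw" already present; 1 new (l)
  "ndlubgm" → prefix "n" already present; 6 new (d, l, u, b, g, m)
Total nodes = 7 + 7 + 8 + 2 + 7 + 8 + 0 + 3 + 3 + 1 + 6 = 52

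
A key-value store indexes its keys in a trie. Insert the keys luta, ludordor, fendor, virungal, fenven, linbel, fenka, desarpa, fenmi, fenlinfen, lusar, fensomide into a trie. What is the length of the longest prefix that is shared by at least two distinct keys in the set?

3

The deepest shared node is where two words last agree before diverging.
"fendor" and "fenka" agree on "fen" (3 characters) before diverging; nothing deeper is shared.
Longest shared-prefix length: 3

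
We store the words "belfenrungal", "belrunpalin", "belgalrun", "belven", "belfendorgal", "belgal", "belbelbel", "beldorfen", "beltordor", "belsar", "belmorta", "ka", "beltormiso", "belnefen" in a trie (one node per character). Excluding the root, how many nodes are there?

For each word, the new-node count is its length minus the longest prefix already in the trie:
  "belfenrungal" → 12 new (b, e, l, f, e, n, r, u, n, g, a, l)
  "belrunpalin" → prefix "bel" already present; 8 new (r, u, n, p, a, l, i, n)
  "belgalrun" → prefix "bel" already present; 6 new (g, a, l, r, u, n)
  "belven" → prefix "bel" already present; 3 new (v, e, n)
  "belfendorgal" → prefix "belfen" already present; 6 new (d, o, r, g, a, l)
  "belgal" → prefix "belgal" already present; 0 new (none)
  "belbelbel" → prefix "bel" already present; 6 new (b, e, l, b, e, l)
  "beldorfen" → prefix "bel" already present; 6 new (d, o, r, f, e, n)
  "beltordor" → prefix "bel" already present; 6 new (t, o, r, d, o, r)
  "belsar" → prefix "bel" already present; 3 new (s, a, r)
  "belmorta" → prefix "bel" already present; 5 new (m, o, r, t, a)
  "ka" → 2 new (k, a)
  "beltormiso" → prefix "beltor" already present; 4 new (m, i, s, o)
  "belnefen" → prefix "bel" already present; 5 new (n, e, f, e, n)
Total nodes = 12 + 8 + 6 + 3 + 6 + 0 + 6 + 6 + 6 + 3 + 5 + 2 + 4 + 5 = 72

72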